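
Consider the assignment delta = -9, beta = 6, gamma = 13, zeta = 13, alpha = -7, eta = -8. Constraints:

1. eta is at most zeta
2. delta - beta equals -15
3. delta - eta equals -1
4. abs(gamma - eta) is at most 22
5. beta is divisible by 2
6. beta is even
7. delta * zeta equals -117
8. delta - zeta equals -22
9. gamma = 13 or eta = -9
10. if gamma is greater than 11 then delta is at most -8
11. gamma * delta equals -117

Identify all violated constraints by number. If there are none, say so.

1. eta = -8, zeta = 13; -8 ≤ 13 — holds.
2. delta - beta = -9 - 6 = -15 — holds.
3. delta - eta = -9 - (-8) = -1 — holds.
4. abs(13 - (-8)) = 21; 21 ≤ 22 — holds.
5. 6 / 2 = 3, so 2 divides 6 — holds.
6. beta = 6 is even — holds.
7. delta * zeta = -9 * 13 = -117 — holds.
8. delta - zeta = -9 - 13 = -22 — holds.
9. gamma = 13 = 13 (first disjunct) — holds.
10. gamma = 13 > 11, so we need delta ≤ -8; delta = -9 ≤ -8 — holds.
11. gamma * delta = 13 * (-9) = -117 — holds.

No violations.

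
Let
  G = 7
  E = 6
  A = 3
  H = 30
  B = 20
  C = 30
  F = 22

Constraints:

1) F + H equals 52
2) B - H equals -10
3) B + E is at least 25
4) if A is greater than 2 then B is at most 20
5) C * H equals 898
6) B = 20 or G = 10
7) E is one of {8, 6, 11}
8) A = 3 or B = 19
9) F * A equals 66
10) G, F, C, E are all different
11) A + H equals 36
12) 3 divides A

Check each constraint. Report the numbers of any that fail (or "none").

The assignment fails constraints 5, 11.

1) F + H = 22 + 30 = 52 — satisfied.
2) B - H = 20 - 30 = -10 — satisfied.
3) B + E = 20 + 6 = 26; 26 ≥ 25 — satisfied.
4) A = 3 > 2, so we need B ≤ 20; B = 20 ≤ 20 — satisfied.
5) C * H = 30 * 30 = 900, not 898 — violated.
6) B = 20 = 20 (first disjunct) — satisfied.
7) E = 6 is in {8, 6, 11} — satisfied.
8) A = 3 = 3 (first disjunct) — satisfied.
9) F * A = 22 * 3 = 66 — satisfied.
10) values 7, 22, 30, 6 are pairwise distinct — satisfied.
11) A + H = 3 + 30 = 33, not 36 — violated.
12) 3 / 3 = 1, so 3 divides 3 — satisfied.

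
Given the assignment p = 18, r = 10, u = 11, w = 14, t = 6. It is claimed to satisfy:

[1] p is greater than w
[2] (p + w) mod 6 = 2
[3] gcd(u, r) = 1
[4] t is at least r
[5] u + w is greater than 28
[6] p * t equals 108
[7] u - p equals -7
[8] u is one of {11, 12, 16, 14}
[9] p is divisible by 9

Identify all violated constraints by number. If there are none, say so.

No — constraints 4 and 5 are not satisfied.

[1] p = 18, w = 14; 18 > 14  true
[2] p + w = 32; 32 mod 6 = 2  true
[3] gcd(11, 10) = 1  true
[4] t = 6, r = 10; 6 < 10 (want ≥)  false
[5] u + w = 11 + 14 = 25; 25 ≤ 28, bound 28 not met  false
[6] p * t = 18 * 6 = 108  true
[7] u - p = 11 - 18 = -7  true
[8] u = 11 is in {11, 12, 16, 14}  true
[9] 18 / 9 = 2, so 9 divides 18  true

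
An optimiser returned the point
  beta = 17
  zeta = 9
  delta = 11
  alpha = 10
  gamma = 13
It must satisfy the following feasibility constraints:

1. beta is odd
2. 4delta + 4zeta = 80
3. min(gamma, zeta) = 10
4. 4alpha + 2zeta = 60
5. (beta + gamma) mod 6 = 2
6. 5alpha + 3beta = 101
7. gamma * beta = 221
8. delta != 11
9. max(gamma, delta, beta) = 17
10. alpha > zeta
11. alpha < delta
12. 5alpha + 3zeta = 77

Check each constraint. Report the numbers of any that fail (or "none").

1. beta = 17 is odd — OK.
2. 4delta + 4zeta = 4(11) + 4(9) = 80 — OK.
3. min(13, 9) = 9, not 10 — violated.
4. 4alpha + 2zeta = 4(10) + 2(9) = 58, not 60 — violated.
5. beta + gamma = 30; 30 mod 6 = 0, not 2 — violated.
6. 5alpha + 3beta = 5(10) + 3(17) = 101 — OK.
7. gamma * beta = 13 * 17 = 221 — OK.
8. delta = 11, but 11 is required to differ — violated.
9. max(13, 11, 17) = 17 — OK.
10. alpha = 10, zeta = 9; 10 > 9 — OK.
11. alpha = 10, delta = 11; 10 < 11 — OK.
12. 5alpha + 3zeta = 5(10) + 3(9) = 77 — OK.

Constraints 3, 4, 5, and 8 do not hold.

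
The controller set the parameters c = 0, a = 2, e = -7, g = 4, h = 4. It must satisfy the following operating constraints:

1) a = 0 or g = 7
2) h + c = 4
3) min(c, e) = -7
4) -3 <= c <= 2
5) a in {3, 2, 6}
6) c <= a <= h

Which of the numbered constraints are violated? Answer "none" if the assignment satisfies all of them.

The assignment fails constraint 1.

1) a = 2 ≠ 0 and g = 4 ≠ 7; both disjuncts false — does not hold.
2) h + c = 4 + 0 = 4 — holds.
3) min(0, -7) = -7 — holds.
4) c = 0 lies in [-3, 2] — holds.
5) a = 2 is in {3, 2, 6} — holds.
6) values 0 <= 2 <= 4 — holds.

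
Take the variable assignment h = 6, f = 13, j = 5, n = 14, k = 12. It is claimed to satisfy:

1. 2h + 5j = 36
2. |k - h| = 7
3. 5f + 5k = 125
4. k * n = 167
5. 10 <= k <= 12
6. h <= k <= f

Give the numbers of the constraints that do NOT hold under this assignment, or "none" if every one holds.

The assignment fails constraints 1, 2, 4.

1. 2h + 5j = 2(6) + 5(5) = 37, not 36  no
2. |12 - 6| = 6, not 7  no
3. 5f + 5k = 5(13) + 5(12) = 125  yes
4. k * n = 12 * 14 = 168, not 167  no
5. k = 12 lies in [10, 12]  yes
6. values 6 <= 12 <= 13  yes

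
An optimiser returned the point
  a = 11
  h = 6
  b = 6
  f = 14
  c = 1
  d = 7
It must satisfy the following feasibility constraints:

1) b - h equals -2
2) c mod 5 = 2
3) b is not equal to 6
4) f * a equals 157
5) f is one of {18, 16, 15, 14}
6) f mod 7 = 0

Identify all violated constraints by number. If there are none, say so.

Constraints 1, 2, 3, 4 do not hold.

1) b - h = 6 - 6 = 0, not -2 — fails.
2) 1 mod 5 = 1, not 2 — fails.
3) b = 6, but 6 is required to differ — fails.
4) f * a = 14 * 11 = 154, not 157 — fails.
5) f = 14 is in {18, 16, 15, 14} — holds.
6) 14 mod 7 = 0 — holds.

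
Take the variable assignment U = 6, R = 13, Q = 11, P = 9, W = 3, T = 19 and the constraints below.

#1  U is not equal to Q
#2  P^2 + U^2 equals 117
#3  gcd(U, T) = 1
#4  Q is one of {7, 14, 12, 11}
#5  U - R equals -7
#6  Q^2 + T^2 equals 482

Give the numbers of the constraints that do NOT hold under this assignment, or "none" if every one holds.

Yes — all constraints hold.

#1 U = 6, Q = 11; distinct — holds.
#2 P^2 + U^2 = 9^2 + 6^2 = 81 + 36 = 117 — holds.
#3 gcd(6, 19) = 1 — holds.
#4 Q = 11 is in {7, 14, 12, 11} — holds.
#5 U - R = 6 - 13 = -7 — holds.
#6 Q^2 + T^2 = 11^2 + 19^2 = 121 + 361 = 482 — holds.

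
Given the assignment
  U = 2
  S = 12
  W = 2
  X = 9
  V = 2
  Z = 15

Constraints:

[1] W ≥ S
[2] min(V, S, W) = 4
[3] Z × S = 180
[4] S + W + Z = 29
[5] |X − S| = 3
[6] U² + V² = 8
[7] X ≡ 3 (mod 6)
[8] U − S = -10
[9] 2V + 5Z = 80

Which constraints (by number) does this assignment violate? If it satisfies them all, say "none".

[1] W = 2, S = 12; 2 < 12 (want ≥) — does not hold.
[2] min(2, 12, 2) = 2, not 4 — does not hold.
[3] Z × S = 15 × 12 = 180 — holds.
[4] S + W + Z = 12 + 2 + 15 = 29 — holds.
[5] |9 − 12| = 3 — holds.
[6] U² + V² = 2² + 2² = 4 + 4 = 8 — holds.
[7] 9 mod 6 = 3 — holds.
[8] U − S = 2 − 12 = -10 — holds.
[9] 2V + 5Z = 2(2) + 5(15) = 79, not 80 — does not hold.

No — constraints 1, 2, 9 are not satisfied.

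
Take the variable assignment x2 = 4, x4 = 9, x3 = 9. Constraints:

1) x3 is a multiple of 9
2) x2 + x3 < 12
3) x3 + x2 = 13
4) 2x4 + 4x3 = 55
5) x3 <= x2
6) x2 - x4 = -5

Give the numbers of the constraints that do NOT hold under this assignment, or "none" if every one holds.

1) 9 / 9 = 1, so 9 divides 9 — satisfied.
2) x2 + x3 = 4 + 9 = 13; 13 ≥ 12, bound 12 not met — violated.
3) x3 + x2 = 9 + 4 = 13 — satisfied.
4) 2x4 + 4x3 = 2(9) + 4(9) = 54, not 55 — violated.
5) x3 = 9, x2 = 4; 9 > 4 (want ≤) — violated.
6) x2 - x4 = 4 - 9 = -5 — satisfied.

Constraints 2, 4, and 5 are violated.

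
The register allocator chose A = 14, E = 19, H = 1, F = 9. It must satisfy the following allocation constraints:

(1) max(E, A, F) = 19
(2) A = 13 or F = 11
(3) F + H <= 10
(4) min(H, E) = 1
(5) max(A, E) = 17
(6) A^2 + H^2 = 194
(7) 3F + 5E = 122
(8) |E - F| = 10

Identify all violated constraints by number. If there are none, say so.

Constraints 2, 5, and 6 do not hold.

(1) max(19, 14, 9) = 19  holds
(2) A = 14 ≠ 13 and F = 9 ≠ 11; both disjuncts false  fails
(3) F + H = 9 + 1 = 10; 10 ≤ 10  holds
(4) min(1, 19) = 1  holds
(5) max(14, 19) = 19, not 17  fails
(6) A^2 + H^2 = 14^2 + 1^2 = 196 + 1 = 197, not 194  fails
(7) 3F + 5E = 3(9) + 5(19) = 122  holds
(8) |19 - 9| = 10  holds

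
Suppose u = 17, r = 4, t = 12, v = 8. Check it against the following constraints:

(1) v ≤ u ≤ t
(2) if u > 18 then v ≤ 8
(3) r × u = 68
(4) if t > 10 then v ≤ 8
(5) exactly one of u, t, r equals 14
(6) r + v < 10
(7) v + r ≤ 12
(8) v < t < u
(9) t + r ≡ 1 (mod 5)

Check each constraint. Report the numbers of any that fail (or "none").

Constraints 1, 5, 6 are violated.

(1) values 8, 17, 12; u = 17 is not ≤ t = 12 — does not hold.
(2) u = 17, not > 18; antecedent false, conditional vacuously true — holds.
(3) r × u = 4 × 17 = 68 — holds.
(4) t = 12 > 10, so we need v ≤ 8; v = 8 ≤ 8 — holds.
(5) u=17, t=12, r=4; 0 of them equal 14, not exactly one — does not hold.
(6) r + v = 4 + 8 = 12; 12 ≥ 10, bound 10 not met — does not hold.
(7) v + r = 8 + 4 = 12; 12 ≤ 12 — holds.
(8) values 8 < 12 < 17 — holds.
(9) t + r = 16; 16 mod 5 = 1 — holds.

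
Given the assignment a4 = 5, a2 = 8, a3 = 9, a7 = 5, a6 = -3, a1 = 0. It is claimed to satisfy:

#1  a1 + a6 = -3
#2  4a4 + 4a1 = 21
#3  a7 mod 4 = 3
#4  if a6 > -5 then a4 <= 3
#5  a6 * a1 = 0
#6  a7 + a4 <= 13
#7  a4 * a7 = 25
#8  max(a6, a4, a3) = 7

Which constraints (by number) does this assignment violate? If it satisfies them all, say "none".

#1 a1 + a6 = 0 + (-3) = -3 — holds.
#2 4a4 + 4a1 = 4(5) + 4(0) = 20, not 21 — fails.
#3 5 mod 4 = 1, not 3 — fails.
#4 a6 = -3 > -5, so we need a4 ≤ 3; but a4 = 5 > 3 — fails.
#5 a6 * a1 = -3 * 0 = 0 — holds.
#6 a7 + a4 = 5 + 5 = 10; 10 ≤ 13 — holds.
#7 a4 * a7 = 5 * 5 = 25 — holds.
#8 max(-3, 5, 9) = 9, not 7 — fails.

Constraints 2, 3, 4, and 8 are violated.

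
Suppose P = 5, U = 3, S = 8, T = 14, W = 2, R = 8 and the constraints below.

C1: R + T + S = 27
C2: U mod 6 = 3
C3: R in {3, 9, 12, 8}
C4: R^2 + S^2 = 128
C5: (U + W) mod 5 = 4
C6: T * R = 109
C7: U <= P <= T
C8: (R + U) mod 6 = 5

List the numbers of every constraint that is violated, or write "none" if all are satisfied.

Constraints 1, 5, 6 are violated.

C1: R + T + S = 8 + 14 + 8 = 30, not 27 — fails.
C2: 3 mod 6 = 3 — holds.
C3: R = 8 is in {3, 9, 12, 8} — holds.
C4: R^2 + S^2 = 8^2 + 8^2 = 64 + 64 = 128 — holds.
C5: U + W = 5; 5 mod 5 = 0, not 4 — fails.
C6: T * R = 14 * 8 = 112, not 109 — fails.
C7: values 3 <= 5 <= 14 — holds.
C8: R + U = 11; 11 mod 6 = 5 — holds.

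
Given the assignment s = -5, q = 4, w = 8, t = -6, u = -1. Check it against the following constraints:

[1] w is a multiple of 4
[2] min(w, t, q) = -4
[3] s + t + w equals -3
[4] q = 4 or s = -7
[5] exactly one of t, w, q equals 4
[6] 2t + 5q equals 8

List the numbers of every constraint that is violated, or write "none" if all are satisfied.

Constraint 2 does not hold.

[1] 8 / 4 = 2, so 4 divides 8 — holds.
[2] min(8, -6, 4) = -6, not -4 — fails.
[3] s + t + w = -5 + (-6) + 8 = -3 — holds.
[4] q = 4 = 4 (first disjunct) — holds.
[5] t=-6, w=8, q=4; 1 of them equals 4 — holds.
[6] 2t + 5q = 2(-6) + 5(4) = 8 — holds.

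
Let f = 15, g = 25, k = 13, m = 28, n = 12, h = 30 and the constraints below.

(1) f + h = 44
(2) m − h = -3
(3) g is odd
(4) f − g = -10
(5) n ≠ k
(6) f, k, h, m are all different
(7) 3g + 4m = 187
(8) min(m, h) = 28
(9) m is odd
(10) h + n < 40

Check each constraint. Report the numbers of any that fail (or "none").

The assignment fails constraints 1, 2, 9, and 10.

(1) f + h = 15 + 30 = 45, not 44  ✗
(2) m − h = 28 − 30 = -2, not -3  ✗
(3) g = 25 is odd  ✓
(4) f − g = 15 − 25 = -10  ✓
(5) n = 12, k = 13; distinct  ✓
(6) values 15, 13, 30, 28 are pairwise distinct  ✓
(7) 3g + 4m = 3(25) + 4(28) = 187  ✓
(8) min(28, 30) = 28  ✓
(9) m = 28 is even  ✗
(10) h + n = 30 + 12 = 42; 42 ≥ 40, bound 40 not met  ✗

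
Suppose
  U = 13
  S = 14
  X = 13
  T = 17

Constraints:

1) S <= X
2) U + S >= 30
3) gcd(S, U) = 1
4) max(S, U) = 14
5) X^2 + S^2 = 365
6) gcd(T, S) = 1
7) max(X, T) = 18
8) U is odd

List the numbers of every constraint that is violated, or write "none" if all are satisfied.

1) S = 14, X = 13; 14 > 13 (want ≤)  ✘
2) U + S = 13 + 14 = 27; 27 < 30, bound 30 not met  ✘
3) gcd(14, 13) = 1  ✔
4) max(14, 13) = 14  ✔
5) X^2 + S^2 = 13^2 + 14^2 = 169 + 196 = 365  ✔
6) gcd(17, 14) = 1  ✔
7) max(13, 17) = 17, not 18  ✘
8) U = 13 is odd  ✔

Constraints 1, 2, 7 are violated.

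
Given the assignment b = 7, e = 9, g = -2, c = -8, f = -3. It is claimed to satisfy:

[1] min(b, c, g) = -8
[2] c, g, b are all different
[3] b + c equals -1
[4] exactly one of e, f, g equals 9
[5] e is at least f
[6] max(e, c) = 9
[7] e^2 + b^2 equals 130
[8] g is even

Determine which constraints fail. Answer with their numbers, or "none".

Yes — all constraints hold.

[1] min(7, -8, -2) = -8 — OK.
[2] values -8, -2, 7 are pairwise distinct — OK.
[3] b + c = 7 + (-8) = -1 — OK.
[4] e=9, f=-3, g=-2; 1 of them equals 9 — OK.
[5] e = 9, f = -3; 9 ≥ -3 — OK.
[6] max(9, -8) = 9 — OK.
[7] e^2 + b^2 = 9^2 + 7^2 = 81 + 49 = 130 — OK.
[8] g = -2 is even — OK.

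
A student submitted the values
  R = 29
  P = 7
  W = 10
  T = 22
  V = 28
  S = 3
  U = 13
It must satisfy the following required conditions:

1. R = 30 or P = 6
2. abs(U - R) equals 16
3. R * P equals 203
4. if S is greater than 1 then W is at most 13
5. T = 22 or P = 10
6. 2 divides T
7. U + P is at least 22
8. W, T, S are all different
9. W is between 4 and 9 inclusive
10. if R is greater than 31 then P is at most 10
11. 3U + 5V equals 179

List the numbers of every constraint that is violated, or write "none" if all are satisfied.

The assignment fails constraints 1, 7, 9.

1. R = 29 ≠ 30 and P = 7 ≠ 6; both disjuncts false  ✘
2. abs(13 - 29) = 16  ✔
3. R * P = 29 * 7 = 203  ✔
4. S = 3 > 1, so we need W ≤ 13; W = 10 ≤ 13  ✔
5. T = 22 = 22 (first disjunct)  ✔
6. 22 / 2 = 11, so 2 divides 22  ✔
7. U + P = 13 + 7 = 20; 20 < 22, bound 22 not met  ✘
8. values 10, 22, 3 are pairwise distinct  ✔
9. W = 10 is outside [4, 9]  ✘
10. R = 29, not > 31; antecedent false, conditional vacuously true  ✔
11. 3U + 5V = 3(13) + 5(28) = 179  ✔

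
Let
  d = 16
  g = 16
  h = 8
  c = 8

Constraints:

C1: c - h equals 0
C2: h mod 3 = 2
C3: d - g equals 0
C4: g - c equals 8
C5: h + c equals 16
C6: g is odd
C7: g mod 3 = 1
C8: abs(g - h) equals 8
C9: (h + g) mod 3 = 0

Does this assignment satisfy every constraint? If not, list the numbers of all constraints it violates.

C1: c - h = 8 - 8 = 0 — OK.
C2: 8 mod 3 = 2 — OK.
C3: d - g = 16 - 16 = 0 — OK.
C4: g - c = 16 - 8 = 8 — OK.
C5: h + c = 8 + 8 = 16 — OK.
C6: g = 16 is even — violated.
C7: 16 mod 3 = 1 — OK.
C8: abs(16 - 8) = 8 — OK.
C9: h + g = 24; 24 mod 3 = 0 — OK.

The assignment fails constraint 6.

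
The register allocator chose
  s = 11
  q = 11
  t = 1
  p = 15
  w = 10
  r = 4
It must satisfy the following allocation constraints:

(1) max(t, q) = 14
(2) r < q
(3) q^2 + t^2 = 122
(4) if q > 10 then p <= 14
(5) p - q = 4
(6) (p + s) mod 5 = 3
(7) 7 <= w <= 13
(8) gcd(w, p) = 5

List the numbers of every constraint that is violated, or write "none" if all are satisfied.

(1) max(1, 11) = 11, not 14  fails
(2) r = 4, q = 11; 4 < 11  holds
(3) q^2 + t^2 = 11^2 + 1^2 = 121 + 1 = 122  holds
(4) q = 11 > 10, so we need p ≤ 14; but p = 15 > 14  fails
(5) p - q = 15 - 11 = 4  holds
(6) p + s = 26; 26 mod 5 = 1, not 3  fails
(7) w = 10 lies in [7, 13]  holds
(8) gcd(10, 15) = 5  holds

Constraints 1, 4, and 6 are violated.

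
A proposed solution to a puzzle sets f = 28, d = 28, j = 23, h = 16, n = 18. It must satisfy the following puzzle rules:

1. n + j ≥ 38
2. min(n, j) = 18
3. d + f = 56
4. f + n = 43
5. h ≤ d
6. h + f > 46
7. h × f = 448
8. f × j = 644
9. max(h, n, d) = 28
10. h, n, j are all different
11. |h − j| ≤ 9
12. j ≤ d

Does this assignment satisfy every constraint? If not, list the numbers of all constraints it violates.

1. n + j = 18 + 23 = 41; 41 ≥ 38  holds
2. min(18, 23) = 18  holds
3. d + f = 28 + 28 = 56  holds
4. f + n = 28 + 18 = 46, not 43  fails
5. h = 16, d = 28; 16 ≤ 28  holds
6. h + f = 16 + 28 = 44; 44 ≤ 46, bound 46 not met  fails
7. h × f = 16 × 28 = 448  holds
8. f × j = 28 × 23 = 644  holds
9. max(16, 18, 28) = 28  holds
10. values 16, 18, 23 are pairwise distinct  holds
11. |16 − 23| = 7; 7 ≤ 9  holds
12. j = 23, d = 28; 23 ≤ 28  holds

Constraints 4 and 6 are violated.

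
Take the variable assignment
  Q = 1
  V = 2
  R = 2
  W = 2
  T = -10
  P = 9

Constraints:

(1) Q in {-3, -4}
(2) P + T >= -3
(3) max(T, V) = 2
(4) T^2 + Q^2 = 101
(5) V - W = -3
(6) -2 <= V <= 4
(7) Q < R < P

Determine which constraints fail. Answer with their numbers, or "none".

(1) Q = 1 is not in {-3, -4}  false
(2) P + T = 9 + (-10) = -1; -1 ≥ -3  true
(3) max(-10, 2) = 2  true
(4) T^2 + Q^2 = (-10)^2 + 1^2 = 100 + 1 = 101  true
(5) V - W = 2 - 2 = 0, not -3  false
(6) V = 2 lies in [-2, 4]  true
(7) values 1 < 2 < 9  true

No — constraints 1 and 5 are not satisfied.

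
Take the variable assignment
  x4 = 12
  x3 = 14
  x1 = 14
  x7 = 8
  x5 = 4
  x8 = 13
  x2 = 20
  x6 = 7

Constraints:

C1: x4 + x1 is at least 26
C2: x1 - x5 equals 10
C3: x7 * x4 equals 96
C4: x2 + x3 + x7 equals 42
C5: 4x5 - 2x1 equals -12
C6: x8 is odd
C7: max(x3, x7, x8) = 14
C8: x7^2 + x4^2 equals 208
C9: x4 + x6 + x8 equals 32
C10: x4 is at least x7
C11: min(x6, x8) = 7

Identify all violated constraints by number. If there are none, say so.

C1: x4 + x1 = 12 + 14 = 26; 26 ≥ 26  ✔
C2: x1 - x5 = 14 - 4 = 10  ✔
C3: x7 * x4 = 8 * 12 = 96  ✔
C4: x2 + x3 + x7 = 20 + 14 + 8 = 42  ✔
C5: 4x5 - 2x1 = 4(4) - 2(14) = -12  ✔
C6: x8 = 13 is odd  ✔
C7: max(14, 8, 13) = 14  ✔
C8: x7^2 + x4^2 = 8^2 + 12^2 = 64 + 144 = 208  ✔
C9: x4 + x6 + x8 = 12 + 7 + 13 = 32  ✔
C10: x4 = 12, x7 = 8; 12 ≥ 8  ✔
C11: min(7, 13) = 7  ✔

None — every constraint holds.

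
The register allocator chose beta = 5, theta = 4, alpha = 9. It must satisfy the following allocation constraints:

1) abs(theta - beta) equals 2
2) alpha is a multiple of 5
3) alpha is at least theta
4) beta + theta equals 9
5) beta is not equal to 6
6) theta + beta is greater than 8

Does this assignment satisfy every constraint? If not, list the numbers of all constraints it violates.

1) abs(4 - 5) = 1, not 2  FAIL
2) 9 = 5*1 + 4, so 5 does not divide 9  FAIL
3) alpha = 9, theta = 4; 9 ≥ 4  OK
4) beta + theta = 5 + 4 = 9  OK
5) beta = 5, and 5 ≠ 6  OK
6) theta + beta = 4 + 5 = 9; 9 > 8  OK

The assignment fails constraints 1, 2.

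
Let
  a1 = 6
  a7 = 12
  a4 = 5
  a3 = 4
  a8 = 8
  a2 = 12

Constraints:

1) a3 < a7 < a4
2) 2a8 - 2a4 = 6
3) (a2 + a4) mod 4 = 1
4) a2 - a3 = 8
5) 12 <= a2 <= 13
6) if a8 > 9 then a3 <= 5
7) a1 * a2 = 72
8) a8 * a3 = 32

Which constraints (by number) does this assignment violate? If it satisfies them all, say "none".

The assignment fails constraint 1.

1) values 4, 12, 5; a7 = 12 is not < a4 = 5 — fails.
2) 2a8 - 2a4 = 2(8) - 2(5) = 6 — holds.
3) a2 + a4 = 17; 17 mod 4 = 1 — holds.
4) a2 - a3 = 12 - 4 = 8 — holds.
5) a2 = 12 lies in [12, 13] — holds.
6) a8 = 8, not > 9; antecedent false, conditional vacuously true — holds.
7) a1 * a2 = 6 * 12 = 72 — holds.
8) a8 * a3 = 8 * 4 = 32 — holds.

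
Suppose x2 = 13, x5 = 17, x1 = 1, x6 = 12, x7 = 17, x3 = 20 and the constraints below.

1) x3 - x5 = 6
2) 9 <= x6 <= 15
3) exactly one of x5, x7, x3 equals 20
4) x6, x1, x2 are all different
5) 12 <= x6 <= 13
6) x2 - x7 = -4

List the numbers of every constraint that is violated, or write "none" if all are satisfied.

No — constraint 1 is not satisfied.

1) x3 - x5 = 20 - 17 = 3, not 6 — violated.
2) x6 = 12 lies in [9, 15] — OK.
3) x5=17, x7=17, x3=20; 1 of them equals 20 — OK.
4) values 12, 1, 13 are pairwise distinct — OK.
5) x6 = 12 lies in [12, 13] — OK.
6) x2 - x7 = 13 - 17 = -4 — OK.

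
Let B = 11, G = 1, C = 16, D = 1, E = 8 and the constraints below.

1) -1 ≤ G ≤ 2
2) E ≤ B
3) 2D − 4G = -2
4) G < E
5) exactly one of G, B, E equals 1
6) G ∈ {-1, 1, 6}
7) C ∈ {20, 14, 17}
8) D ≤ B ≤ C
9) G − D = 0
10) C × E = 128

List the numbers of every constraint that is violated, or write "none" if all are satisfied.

1) G = 1 lies in [-1, 2] — holds.
2) E = 8, B = 11; 8 ≤ 11 — holds.
3) 2D − 4G = 2(1) − 4(1) = -2 — holds.
4) G = 1, E = 8; 1 < 8 — holds.
5) G=1, B=11, E=8; 1 of them equals 1 — holds.
6) G = 1 is in {-1, 1, 6} — holds.
7) C = 16 is not in {20, 14, 17} — fails.
8) values 1 ≤ 11 ≤ 16 — holds.
9) G − D = 1 − 1 = 0 — holds.
10) C × E = 16 × 8 = 128 — holds.

No — constraint 7 is not satisfied.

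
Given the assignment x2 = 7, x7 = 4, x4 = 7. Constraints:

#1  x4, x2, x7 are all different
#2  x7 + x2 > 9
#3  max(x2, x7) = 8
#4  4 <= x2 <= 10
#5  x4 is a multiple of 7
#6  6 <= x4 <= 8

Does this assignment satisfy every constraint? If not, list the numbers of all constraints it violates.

Violated: 1, 3.

#1 x4 = x2 = 7, not all different — fails.
#2 x7 + x2 = 4 + 7 = 11; 11 > 9 — holds.
#3 max(7, 4) = 7, not 8 — fails.
#4 x2 = 7 lies in [4, 10] — holds.
#5 7 / 7 = 1, so 7 divides 7 — holds.
#6 x4 = 7 lies in [6, 8] — holds.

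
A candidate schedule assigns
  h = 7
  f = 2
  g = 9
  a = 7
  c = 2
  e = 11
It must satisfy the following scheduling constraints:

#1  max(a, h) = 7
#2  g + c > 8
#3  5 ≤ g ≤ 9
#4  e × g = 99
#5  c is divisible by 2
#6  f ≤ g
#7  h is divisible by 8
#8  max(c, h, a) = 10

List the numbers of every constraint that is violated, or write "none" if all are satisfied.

#1 max(7, 7) = 7  yes
#2 g + c = 9 + 2 = 11; 11 > 8  yes
#3 g = 9 lies in [5, 9]  yes
#4 e × g = 11 × 9 = 99  yes
#5 2 / 2 = 1, so 2 divides 2  yes
#6 f = 2, g = 9; 2 ≤ 9  yes
#7 7 = 8×0 + 7, so 8 does not divide 7  no
#8 max(2, 7, 7) = 7, not 10  no

Constraints 7, 8 are violated.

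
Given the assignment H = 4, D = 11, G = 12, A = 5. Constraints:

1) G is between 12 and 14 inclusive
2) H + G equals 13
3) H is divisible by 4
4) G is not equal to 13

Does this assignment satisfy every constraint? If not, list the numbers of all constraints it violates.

The assignment fails constraint 2.

1) G = 12 lies in [12, 14] — OK.
2) H + G = 4 + 12 = 16, not 13 — violated.
3) 4 / 4 = 1, so 4 divides 4 — OK.
4) G = 12, and 12 ≠ 13 — OK.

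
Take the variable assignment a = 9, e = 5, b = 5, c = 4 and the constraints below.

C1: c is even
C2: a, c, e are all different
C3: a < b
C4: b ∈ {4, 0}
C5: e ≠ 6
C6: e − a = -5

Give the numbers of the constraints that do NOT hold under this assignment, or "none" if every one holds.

No — constraints 3, 4, and 6 are not satisfied.

C1: c = 4 is even — holds.
C2: values 9, 4, 5 are pairwise distinct — holds.
C3: a = 9, b = 5; 9 ≥ 5 (want <) — fails.
C4: b = 5 is not in {4, 0} — fails.
C5: e = 5, and 5 ≠ 6 — holds.
C6: e − a = 5 − 9 = -4, not -5 — fails.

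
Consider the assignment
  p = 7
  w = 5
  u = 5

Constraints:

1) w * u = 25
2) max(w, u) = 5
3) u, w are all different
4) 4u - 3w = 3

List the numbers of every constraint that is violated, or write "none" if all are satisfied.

Constraints 3 and 4 do not hold.

1) w * u = 5 * 5 = 25  yes
2) max(5, 5) = 5  yes
3) u = w = 5, not all different  no
4) 4u - 3w = 4(5) - 3(5) = 5, not 3  no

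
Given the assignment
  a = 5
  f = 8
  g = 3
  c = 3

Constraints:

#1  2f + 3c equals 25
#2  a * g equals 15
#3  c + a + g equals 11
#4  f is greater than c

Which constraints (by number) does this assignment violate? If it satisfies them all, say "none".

No violations.

#1 2f + 3c = 2(8) + 3(3) = 25 — satisfied.
#2 a * g = 5 * 3 = 15 — satisfied.
#3 c + a + g = 3 + 5 + 3 = 11 — satisfied.
#4 f = 8, c = 3; 8 > 3 — satisfied.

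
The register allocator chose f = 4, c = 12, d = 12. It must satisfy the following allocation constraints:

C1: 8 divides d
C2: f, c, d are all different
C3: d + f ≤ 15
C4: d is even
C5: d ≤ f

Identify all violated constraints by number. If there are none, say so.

Constraints 1, 2, 3, 5 are violated.

C1: 12 = 8×1 + 4, so 8 does not divide 12  ✗
C2: c = d = 12, not all different  ✗
C3: d + f = 12 + 4 = 16; 16 > 15, bound 15 not met  ✗
C4: d = 12 is even  ✓
C5: d = 12, f = 4; 12 > 4 (want ≤)  ✗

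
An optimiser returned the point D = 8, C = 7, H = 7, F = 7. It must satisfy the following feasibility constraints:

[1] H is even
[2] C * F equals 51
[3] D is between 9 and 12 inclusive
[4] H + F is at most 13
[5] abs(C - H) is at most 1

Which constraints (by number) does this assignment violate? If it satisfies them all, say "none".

[1] H = 7 is odd  ✗
[2] C * F = 7 * 7 = 49, not 51  ✗
[3] D = 8 is outside [9, 12]  ✗
[4] H + F = 7 + 7 = 14; 14 > 13, bound 13 not met  ✗
[5] abs(7 - 7) = 0; 0 ≤ 1  ✓

Constraints 1, 2, 3, 4 do not hold.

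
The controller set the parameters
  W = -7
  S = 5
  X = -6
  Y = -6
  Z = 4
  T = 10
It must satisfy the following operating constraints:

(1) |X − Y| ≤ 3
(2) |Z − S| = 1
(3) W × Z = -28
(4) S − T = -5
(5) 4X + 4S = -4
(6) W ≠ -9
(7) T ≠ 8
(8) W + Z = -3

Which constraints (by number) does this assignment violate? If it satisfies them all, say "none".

All constraints are satisfied.

(1) |-6 − (-6)| = 0; 0 ≤ 3  true
(2) |4 − 5| = 1  true
(3) W × Z = -7 × 4 = -28  true
(4) S − T = 5 − 10 = -5  true
(5) 4X + 4S = 4(-6) + 4(5) = -4  true
(6) W = -7, and -7 ≠ -9  true
(7) T = 10, and 10 ≠ 8  true
(8) W + Z = -7 + 4 = -3  true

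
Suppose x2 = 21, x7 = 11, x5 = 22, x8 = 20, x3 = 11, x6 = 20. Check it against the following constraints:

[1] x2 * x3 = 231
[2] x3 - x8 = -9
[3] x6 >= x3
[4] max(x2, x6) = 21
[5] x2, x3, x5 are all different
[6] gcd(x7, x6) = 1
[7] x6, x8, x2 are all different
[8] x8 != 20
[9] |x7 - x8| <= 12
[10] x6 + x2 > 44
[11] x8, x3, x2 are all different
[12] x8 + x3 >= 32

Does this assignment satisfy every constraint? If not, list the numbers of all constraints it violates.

[1] x2 * x3 = 21 * 11 = 231  yes
[2] x3 - x8 = 11 - 20 = -9  yes
[3] x6 = 20, x3 = 11; 20 ≥ 11  yes
[4] max(21, 20) = 21  yes
[5] values 21, 11, 22 are pairwise distinct  yes
[6] gcd(11, 20) = 1  yes
[7] x6 = x8 = 20, not all different  no
[8] x8 = 20, but 20 is required to differ  no
[9] |11 - 20| = 9; 9 ≤ 12  yes
[10] x6 + x2 = 20 + 21 = 41; 41 ≤ 44, bound 44 not met  no
[11] values 20, 11, 21 are pairwise distinct  yes
[12] x8 + x3 = 20 + 11 = 31; 31 < 32, bound 32 not met  no

Constraints 7, 8, 10, 12 are violated.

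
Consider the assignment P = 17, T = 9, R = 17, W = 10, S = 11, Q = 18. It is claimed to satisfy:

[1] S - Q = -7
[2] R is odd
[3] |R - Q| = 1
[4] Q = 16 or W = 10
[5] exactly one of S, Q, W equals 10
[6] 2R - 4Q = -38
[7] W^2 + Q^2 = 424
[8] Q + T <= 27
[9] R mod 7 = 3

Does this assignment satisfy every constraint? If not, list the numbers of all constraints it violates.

[1] S - Q = 11 - 18 = -7  ✓
[2] R = 17 is odd  ✓
[3] |17 - 18| = 1  ✓
[4] Q = 18 ≠ 16, but W = 10 = 10 (second disjunct)  ✓
[5] S=11, Q=18, W=10; 1 of them equals 10  ✓
[6] 2R - 4Q = 2(17) - 4(18) = -38  ✓
[7] W^2 + Q^2 = 10^2 + 18^2 = 100 + 324 = 424  ✓
[8] Q + T = 18 + 9 = 27; 27 ≤ 27  ✓
[9] 17 mod 7 = 3  ✓

No violations.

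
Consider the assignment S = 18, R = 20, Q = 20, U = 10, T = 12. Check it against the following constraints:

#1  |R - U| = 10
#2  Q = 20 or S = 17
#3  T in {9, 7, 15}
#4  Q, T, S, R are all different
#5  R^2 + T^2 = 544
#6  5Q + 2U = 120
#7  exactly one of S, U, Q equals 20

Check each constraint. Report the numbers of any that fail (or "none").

Constraints 3 and 4 are violated.

#1 |20 - 10| = 10  true
#2 Q = 20 = 20 (first disjunct)  true
#3 T = 12 is not in {9, 7, 15}  false
#4 Q = R = 20, not all different  false
#5 R^2 + T^2 = 20^2 + 12^2 = 400 + 144 = 544  true
#6 5Q + 2U = 5(20) + 2(10) = 120  true
#7 S=18, U=10, Q=20; 1 of them equals 20  true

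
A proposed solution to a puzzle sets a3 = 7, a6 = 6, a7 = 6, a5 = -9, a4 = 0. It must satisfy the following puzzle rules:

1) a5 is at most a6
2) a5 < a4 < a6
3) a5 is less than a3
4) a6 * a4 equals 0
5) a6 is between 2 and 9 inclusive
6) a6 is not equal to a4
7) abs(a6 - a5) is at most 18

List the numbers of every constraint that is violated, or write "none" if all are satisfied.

1) a5 = -9, a6 = 6; -9 ≤ 6  yes
2) values -9 < 0 < 6  yes
3) a5 = -9, a3 = 7; -9 < 7  yes
4) a6 * a4 = 6 * 0 = 0  yes
5) a6 = 6 lies in [2, 9]  yes
6) a6 = 6, a4 = 0; distinct  yes
7) abs(6 - (-9)) = 15; 15 ≤ 18  yes

All constraints are satisfied.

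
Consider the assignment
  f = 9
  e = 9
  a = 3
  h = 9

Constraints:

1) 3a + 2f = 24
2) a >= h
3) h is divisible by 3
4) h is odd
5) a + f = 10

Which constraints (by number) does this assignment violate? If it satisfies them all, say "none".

The assignment fails constraints 1, 2, 5.

1) 3a + 2f = 3(3) + 2(9) = 27, not 24 — does not hold.
2) a = 3, h = 9; 3 < 9 (want ≥) — does not hold.
3) 9 / 3 = 3, so 3 divides 9 — holds.
4) h = 9 is odd — holds.
5) a + f = 3 + 9 = 12, not 10 — does not hold.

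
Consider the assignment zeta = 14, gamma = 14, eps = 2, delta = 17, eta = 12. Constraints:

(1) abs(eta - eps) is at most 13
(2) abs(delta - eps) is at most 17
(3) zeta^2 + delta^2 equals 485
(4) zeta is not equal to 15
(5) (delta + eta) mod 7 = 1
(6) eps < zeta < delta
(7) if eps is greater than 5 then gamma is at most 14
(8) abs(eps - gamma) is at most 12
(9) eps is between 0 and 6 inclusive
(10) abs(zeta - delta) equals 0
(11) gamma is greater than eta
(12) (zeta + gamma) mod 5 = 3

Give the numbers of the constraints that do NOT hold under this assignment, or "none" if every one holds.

(1) abs(12 - 2) = 10; 10 ≤ 13 — satisfied.
(2) abs(17 - 2) = 15; 15 ≤ 17 — satisfied.
(3) zeta^2 + delta^2 = 14^2 + 17^2 = 196 + 289 = 485 — satisfied.
(4) zeta = 14, and 14 ≠ 15 — satisfied.
(5) delta + eta = 29; 29 mod 7 = 1 — satisfied.
(6) values 2 < 14 < 17 — satisfied.
(7) eps = 2, not > 5; antecedent false, conditional vacuously true — satisfied.
(8) abs(2 - 14) = 12; 12 ≤ 12 — satisfied.
(9) eps = 2 lies in [0, 6] — satisfied.
(10) abs(14 - 17) = 3, not 0 — violated.
(11) gamma = 14, eta = 12; 14 > 12 — satisfied.
(12) zeta + gamma = 28; 28 mod 5 = 3 — satisfied.

Constraint 10 is violated.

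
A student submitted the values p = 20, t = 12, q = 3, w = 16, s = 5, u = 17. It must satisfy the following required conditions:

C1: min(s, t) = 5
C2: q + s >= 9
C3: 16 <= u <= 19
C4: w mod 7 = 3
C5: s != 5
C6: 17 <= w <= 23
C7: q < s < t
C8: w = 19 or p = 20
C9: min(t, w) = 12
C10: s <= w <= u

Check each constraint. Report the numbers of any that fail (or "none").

The assignment fails constraints 2, 4, 5, and 6.

C1: min(5, 12) = 5  true
C2: q + s = 3 + 5 = 8; 8 < 9, bound 9 not met  false
C3: u = 17 lies in [16, 19]  true
C4: 16 mod 7 = 2, not 3  false
C5: s = 5, but 5 is required to differ  false
C6: w = 16 is outside [17, 23]  false
C7: values 3 < 5 < 12  true
C8: w = 16 ≠ 19, but p = 20 = 20 (second disjunct)  true
C9: min(12, 16) = 12  true
C10: values 5 <= 16 <= 17  true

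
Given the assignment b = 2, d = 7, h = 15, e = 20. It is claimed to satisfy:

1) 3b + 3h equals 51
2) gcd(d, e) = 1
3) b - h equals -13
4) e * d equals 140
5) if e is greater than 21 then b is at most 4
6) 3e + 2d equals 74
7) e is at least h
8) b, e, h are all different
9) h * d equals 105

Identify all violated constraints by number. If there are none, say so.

None — every constraint holds.

1) 3b + 3h = 3(2) + 3(15) = 51  ✓
2) gcd(7, 20) = 1  ✓
3) b - h = 2 - 15 = -13  ✓
4) e * d = 20 * 7 = 140  ✓
5) e = 20, not > 21; antecedent false, conditional vacuously true  ✓
6) 3e + 2d = 3(20) + 2(7) = 74  ✓
7) e = 20, h = 15; 20 ≥ 15  ✓
8) values 2, 20, 15 are pairwise distinct  ✓
9) h * d = 15 * 7 = 105  ✓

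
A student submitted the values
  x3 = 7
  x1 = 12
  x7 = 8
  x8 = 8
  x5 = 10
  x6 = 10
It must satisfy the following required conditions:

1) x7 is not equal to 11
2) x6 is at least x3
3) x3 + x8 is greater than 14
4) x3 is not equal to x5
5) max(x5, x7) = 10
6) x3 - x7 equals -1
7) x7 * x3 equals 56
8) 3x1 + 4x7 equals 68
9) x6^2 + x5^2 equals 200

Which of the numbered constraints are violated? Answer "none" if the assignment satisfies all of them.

All constraints are satisfied.

1) x7 = 8, and 8 ≠ 11 — satisfied.
2) x6 = 10, x3 = 7; 10 ≥ 7 — satisfied.
3) x3 + x8 = 7 + 8 = 15; 15 > 14 — satisfied.
4) x3 = 7, x5 = 10; distinct — satisfied.
5) max(10, 8) = 10 — satisfied.
6) x3 - x7 = 7 - 8 = -1 — satisfied.
7) x7 * x3 = 8 * 7 = 56 — satisfied.
8) 3x1 + 4x7 = 3(12) + 4(8) = 68 — satisfied.
9) x6^2 + x5^2 = 10^2 + 10^2 = 100 + 100 = 200 — satisfied.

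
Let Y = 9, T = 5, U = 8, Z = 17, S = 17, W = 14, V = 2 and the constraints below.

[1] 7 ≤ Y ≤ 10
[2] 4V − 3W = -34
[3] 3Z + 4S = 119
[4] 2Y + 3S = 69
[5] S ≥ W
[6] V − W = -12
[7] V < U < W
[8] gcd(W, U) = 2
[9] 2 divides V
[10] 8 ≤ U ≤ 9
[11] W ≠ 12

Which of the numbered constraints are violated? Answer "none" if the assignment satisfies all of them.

[1] Y = 9 lies in [7, 10] — holds.
[2] 4V − 3W = 4(2) − 3(14) = -34 — holds.
[3] 3Z + 4S = 3(17) + 4(17) = 119 — holds.
[4] 2Y + 3S = 2(9) + 3(17) = 69 — holds.
[5] S = 17, W = 14; 17 ≥ 14 — holds.
[6] V − W = 2 − 14 = -12 — holds.
[7] values 2 < 8 < 14 — holds.
[8] gcd(14, 8) = 2 — holds.
[9] 2 / 2 = 1, so 2 divides 2 — holds.
[10] U = 8 lies in [8, 9] — holds.
[11] W = 14, and 14 ≠ 12 — holds.

No violations.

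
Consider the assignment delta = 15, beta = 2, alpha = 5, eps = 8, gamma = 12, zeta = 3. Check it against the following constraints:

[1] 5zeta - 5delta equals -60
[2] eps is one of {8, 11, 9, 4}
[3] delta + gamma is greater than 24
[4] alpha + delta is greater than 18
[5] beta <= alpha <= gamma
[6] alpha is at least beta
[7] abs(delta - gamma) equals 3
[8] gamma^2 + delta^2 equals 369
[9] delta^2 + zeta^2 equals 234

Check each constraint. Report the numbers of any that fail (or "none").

No violations.

[1] 5zeta - 5delta = 5(3) - 5(15) = -60  ✓
[2] eps = 8 is in {8, 11, 9, 4}  ✓
[3] delta + gamma = 15 + 12 = 27; 27 > 24  ✓
[4] alpha + delta = 5 + 15 = 20; 20 > 18  ✓
[5] values 2 <= 5 <= 12  ✓
[6] alpha = 5, beta = 2; 5 ≥ 2  ✓
[7] abs(15 - 12) = 3  ✓
[8] gamma^2 + delta^2 = 12^2 + 15^2 = 144 + 225 = 369  ✓
[9] delta^2 + zeta^2 = 15^2 + 3^2 = 225 + 9 = 234  ✓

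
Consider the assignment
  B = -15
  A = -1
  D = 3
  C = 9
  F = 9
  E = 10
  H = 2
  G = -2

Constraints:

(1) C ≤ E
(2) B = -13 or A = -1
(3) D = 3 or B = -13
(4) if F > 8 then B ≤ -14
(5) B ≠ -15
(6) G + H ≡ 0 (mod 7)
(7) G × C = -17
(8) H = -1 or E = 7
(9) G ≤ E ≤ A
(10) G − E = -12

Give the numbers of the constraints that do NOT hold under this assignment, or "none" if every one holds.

(1) C = 9, E = 10; 9 ≤ 10 — OK.
(2) B = -15 ≠ -13, but A = -1 = -1 (second disjunct) — OK.
(3) D = 3 = 3 (first disjunct) — OK.
(4) F = 9 > 8, so we need B ≤ -14; B = -15 ≤ -14 — OK.
(5) B = -15, but -15 is required to differ — violated.
(6) G + H = 0; 0 mod 7 = 0 — OK.
(7) G × C = -2 × 9 = -18, not -17 — violated.
(8) H = 2 ≠ -1 and E = 10 ≠ 7; both disjuncts false — violated.
(9) values -2, 10, -1; E = 10 is not ≤ A = -1 — violated.
(10) G − E = -2 − 10 = -12 — OK.

Constraints 5, 7, 8, 9 are violated.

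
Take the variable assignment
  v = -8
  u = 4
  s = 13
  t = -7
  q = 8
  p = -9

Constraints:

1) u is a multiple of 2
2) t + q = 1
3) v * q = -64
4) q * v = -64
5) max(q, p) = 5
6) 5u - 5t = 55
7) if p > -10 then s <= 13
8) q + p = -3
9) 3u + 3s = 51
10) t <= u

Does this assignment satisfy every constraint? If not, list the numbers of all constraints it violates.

Constraints 5, 8 are violated.

1) 4 / 2 = 2, so 2 divides 4  holds
2) t + q = -7 + 8 = 1  holds
3) v * q = -8 * 8 = -64  holds
4) q * v = 8 * (-8) = -64  holds
5) max(8, -9) = 8, not 5  fails
6) 5u - 5t = 5(4) - 5(-7) = 55  holds
7) p = -9 > -10, so we need s ≤ 13; s = 13 ≤ 13  holds
8) q + p = 8 + (-9) = -1, not -3  fails
9) 3u + 3s = 3(4) + 3(13) = 51  holds
10) t = -7, u = 4; -7 ≤ 4  holds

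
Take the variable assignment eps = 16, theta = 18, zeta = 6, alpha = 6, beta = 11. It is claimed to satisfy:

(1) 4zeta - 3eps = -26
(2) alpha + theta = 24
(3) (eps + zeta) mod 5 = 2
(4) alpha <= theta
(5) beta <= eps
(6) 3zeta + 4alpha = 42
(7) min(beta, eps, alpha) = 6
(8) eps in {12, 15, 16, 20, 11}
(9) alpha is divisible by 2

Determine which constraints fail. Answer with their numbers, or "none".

Constraint 1 is violated.

(1) 4zeta - 3eps = 4(6) - 3(16) = -24, not -26  ✗
(2) alpha + theta = 6 + 18 = 24  ✓
(3) eps + zeta = 22; 22 mod 5 = 2  ✓
(4) alpha = 6, theta = 18; 6 ≤ 18  ✓
(5) beta = 11, eps = 16; 11 ≤ 16  ✓
(6) 3zeta + 4alpha = 3(6) + 4(6) = 42  ✓
(7) min(11, 16, 6) = 6  ✓
(8) eps = 16 is in {12, 15, 16, 20, 11}  ✓
(9) 6 / 2 = 3, so 2 divides 6  ✓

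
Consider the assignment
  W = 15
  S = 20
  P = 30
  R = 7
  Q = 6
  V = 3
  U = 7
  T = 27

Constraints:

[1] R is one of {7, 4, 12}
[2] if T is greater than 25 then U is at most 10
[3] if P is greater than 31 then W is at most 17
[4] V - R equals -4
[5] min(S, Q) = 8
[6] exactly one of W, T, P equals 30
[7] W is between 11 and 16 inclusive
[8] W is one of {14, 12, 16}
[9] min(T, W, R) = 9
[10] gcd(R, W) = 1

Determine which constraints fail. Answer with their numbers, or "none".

[1] R = 7 is in {7, 4, 12} — holds.
[2] T = 27 > 25, so we need U ≤ 10; U = 7 ≤ 10 — holds.
[3] P = 30, not > 31; antecedent false, conditional vacuously true — holds.
[4] V - R = 3 - 7 = -4 — holds.
[5] min(20, 6) = 6, not 8 — fails.
[6] W=15, T=27, P=30; 1 of them equals 30 — holds.
[7] W = 15 lies in [11, 16] — holds.
[8] W = 15 is not in {14, 12, 16} — fails.
[9] min(27, 15, 7) = 7, not 9 — fails.
[10] gcd(7, 15) = 1 — holds.

Violated: 5, 8, and 9.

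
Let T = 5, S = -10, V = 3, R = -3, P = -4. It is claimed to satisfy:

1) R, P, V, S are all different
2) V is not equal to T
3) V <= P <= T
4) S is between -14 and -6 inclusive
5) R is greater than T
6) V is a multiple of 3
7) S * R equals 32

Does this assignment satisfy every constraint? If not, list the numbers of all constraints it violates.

No — constraints 3, 5, 7 are not satisfied.

1) values -3, -4, 3, -10 are pairwise distinct — holds.
2) V = 3, T = 5; distinct — holds.
3) values 3, -4, 5; V = 3 is not <= P = -4 — fails.
4) S = -10 lies in [-14, -6] — holds.
5) R = -3, T = 5; -3 ≤ 5 (want >) — fails.
6) 3 / 3 = 1, so 3 divides 3 — holds.
7) S * R = -10 * (-3) = 30, not 32 — fails.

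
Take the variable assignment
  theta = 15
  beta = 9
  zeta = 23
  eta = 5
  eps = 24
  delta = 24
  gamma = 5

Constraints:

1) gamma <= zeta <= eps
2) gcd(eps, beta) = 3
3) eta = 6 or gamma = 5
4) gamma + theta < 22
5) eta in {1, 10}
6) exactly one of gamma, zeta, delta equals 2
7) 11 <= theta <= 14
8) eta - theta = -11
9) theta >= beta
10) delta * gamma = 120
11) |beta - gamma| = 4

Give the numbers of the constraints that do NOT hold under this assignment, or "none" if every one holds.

Constraints 5, 6, 7, 8 do not hold.

1) values 5 <= 23 <= 24 — satisfied.
2) gcd(24, 9) = 3 — satisfied.
3) eta = 5 ≠ 6, but gamma = 5 = 5 (second disjunct) — satisfied.
4) gamma + theta = 5 + 15 = 20; 20 < 22 — satisfied.
5) eta = 5 is not in {1, 10} — violated.
6) gamma=5, zeta=23, delta=24; 0 of them equal 2, not exactly one — violated.
7) theta = 15 is outside [11, 14] — violated.
8) eta - theta = 5 - 15 = -10, not -11 — violated.
9) theta = 15, beta = 9; 15 ≥ 9 — satisfied.
10) delta * gamma = 24 * 5 = 120 — satisfied.
11) |9 - 5| = 4 — satisfied.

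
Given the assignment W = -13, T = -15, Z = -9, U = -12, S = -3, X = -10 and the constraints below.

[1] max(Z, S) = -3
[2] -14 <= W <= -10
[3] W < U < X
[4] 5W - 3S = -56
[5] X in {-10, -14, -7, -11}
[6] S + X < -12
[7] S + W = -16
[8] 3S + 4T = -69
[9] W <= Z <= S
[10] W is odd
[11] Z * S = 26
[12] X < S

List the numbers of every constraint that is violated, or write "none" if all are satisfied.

[1] max(-9, -3) = -3  holds
[2] W = -13 lies in [-14, -10]  holds
[3] values -13 < -12 < -10  holds
[4] 5W - 3S = 5(-13) - 3(-3) = -56  holds
[5] X = -10 is in {-10, -14, -7, -11}  holds
[6] S + X = -3 + (-10) = -13; -13 < -12  holds
[7] S + W = -3 + (-13) = -16  holds
[8] 3S + 4T = 3(-3) + 4(-15) = -69  holds
[9] values -13 <= -9 <= -3  holds
[10] W = -13 is odd  holds
[11] Z * S = -9 * (-3) = 27, not 26  fails
[12] X = -10, S = -3; -10 < -3  holds

Constraint 11 does not hold.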